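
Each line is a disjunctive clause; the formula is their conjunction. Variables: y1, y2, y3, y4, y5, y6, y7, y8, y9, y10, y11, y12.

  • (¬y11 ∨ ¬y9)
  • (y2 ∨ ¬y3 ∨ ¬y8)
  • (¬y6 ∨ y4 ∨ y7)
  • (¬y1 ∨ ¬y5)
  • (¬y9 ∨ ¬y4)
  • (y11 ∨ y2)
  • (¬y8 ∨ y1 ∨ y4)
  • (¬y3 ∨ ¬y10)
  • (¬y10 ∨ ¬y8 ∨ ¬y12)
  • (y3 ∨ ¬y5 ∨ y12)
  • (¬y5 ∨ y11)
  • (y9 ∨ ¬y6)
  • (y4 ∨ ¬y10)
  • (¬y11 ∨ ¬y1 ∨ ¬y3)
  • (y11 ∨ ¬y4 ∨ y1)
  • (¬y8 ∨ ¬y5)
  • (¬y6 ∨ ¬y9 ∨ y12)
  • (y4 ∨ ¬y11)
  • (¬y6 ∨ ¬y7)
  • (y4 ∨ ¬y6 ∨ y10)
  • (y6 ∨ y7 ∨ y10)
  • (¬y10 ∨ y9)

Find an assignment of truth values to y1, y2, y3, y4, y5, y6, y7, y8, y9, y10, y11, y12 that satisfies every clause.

y1=T, y2=T, y3=F, y4=T, y5=F, y6=F, y7=T, y8=T, y9=F, y10=F, y11=F, y12=F

y2 occurs only positively in the remaining clauses — set y2 = True.
Pure literal: y5 appears only negated; assign y5 = False.
Try y1 = True.
Branch on y3: take y3 = False.
Branch on y4: take y4 = True.
  then y9 is forced to False.
  then y6 is forced to False.
  then y10 is forced to False.
  then y7 is forced to True.
y8, y11, y12 are now unconstrained; take y8 = True, y11 = False, y12 = False.
Every clause has at least one true literal under this assignment.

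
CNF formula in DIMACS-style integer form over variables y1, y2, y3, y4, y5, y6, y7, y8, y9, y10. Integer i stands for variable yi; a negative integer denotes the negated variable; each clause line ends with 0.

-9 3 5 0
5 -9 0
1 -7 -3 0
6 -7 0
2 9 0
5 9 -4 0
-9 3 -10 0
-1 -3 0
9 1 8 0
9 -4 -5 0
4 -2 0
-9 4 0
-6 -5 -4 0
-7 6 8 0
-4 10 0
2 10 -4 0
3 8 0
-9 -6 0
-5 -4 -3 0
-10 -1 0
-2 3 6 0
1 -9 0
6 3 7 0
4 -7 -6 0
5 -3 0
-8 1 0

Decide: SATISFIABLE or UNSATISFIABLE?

UNSATISFIABLE

y9 = True:
  propagation gives y5=True, y4=True, y6=False, y7=False; an empty clause results — contradiction.
y9 = False:
  propagation gives y2=True, y4=True, y5=True; an empty clause results — contradiction.
Every branch closes, so no satisfying assignment exists.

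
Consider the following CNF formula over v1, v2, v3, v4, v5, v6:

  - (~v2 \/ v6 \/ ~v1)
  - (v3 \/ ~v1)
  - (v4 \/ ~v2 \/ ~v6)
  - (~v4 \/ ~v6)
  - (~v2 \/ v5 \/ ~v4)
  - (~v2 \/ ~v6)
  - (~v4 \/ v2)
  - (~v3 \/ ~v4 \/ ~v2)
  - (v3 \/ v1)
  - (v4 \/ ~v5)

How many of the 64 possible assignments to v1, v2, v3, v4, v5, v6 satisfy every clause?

5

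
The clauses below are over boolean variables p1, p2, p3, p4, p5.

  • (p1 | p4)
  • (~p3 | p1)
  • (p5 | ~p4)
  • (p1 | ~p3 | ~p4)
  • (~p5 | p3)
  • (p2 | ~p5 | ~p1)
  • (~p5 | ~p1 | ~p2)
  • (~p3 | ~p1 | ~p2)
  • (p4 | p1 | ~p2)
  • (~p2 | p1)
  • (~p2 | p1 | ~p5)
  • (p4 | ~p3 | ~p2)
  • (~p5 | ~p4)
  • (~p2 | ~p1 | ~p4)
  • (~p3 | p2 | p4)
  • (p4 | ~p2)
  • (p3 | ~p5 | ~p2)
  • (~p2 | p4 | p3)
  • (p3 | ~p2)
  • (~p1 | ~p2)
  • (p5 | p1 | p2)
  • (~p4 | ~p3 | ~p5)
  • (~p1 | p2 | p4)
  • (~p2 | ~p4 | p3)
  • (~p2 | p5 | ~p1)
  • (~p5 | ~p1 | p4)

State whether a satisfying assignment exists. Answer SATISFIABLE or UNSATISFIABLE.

UNSATISFIABLE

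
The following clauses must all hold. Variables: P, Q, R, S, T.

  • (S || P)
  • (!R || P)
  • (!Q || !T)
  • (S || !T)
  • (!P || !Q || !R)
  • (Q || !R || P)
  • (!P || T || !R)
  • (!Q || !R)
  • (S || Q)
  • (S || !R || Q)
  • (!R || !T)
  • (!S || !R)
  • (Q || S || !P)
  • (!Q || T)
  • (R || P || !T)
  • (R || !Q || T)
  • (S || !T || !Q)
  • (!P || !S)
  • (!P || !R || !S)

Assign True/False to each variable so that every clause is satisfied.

Branch on P: take P = False.
  then S is forced to True.
  then R is forced to False.
  then T is forced to False.
  then Q is forced to False.
Check each clause:
  1. (P || S) — S is true.
  2. (!R || P) — !R is true.
  3. (!T || !Q) — !T is true.
  4. (!T || S) — !T is true.
  5. (!R || !Q || !P) — !R is true.
  6. (!R || P || Q) — !R is true.
  7. (!P || !R || T) — !R is true.
  8. (!Q || !R) — !R is true.
  9. (S || Q) — S is true.
  10. (!R || Q || S) — S is true.
  11. (!R || !T) — !T is true.
  12. (!S || !R) — !R is true.
  13. (Q || !P || S) — S is true.
  14. (!Q || T) — !Q is true.
  15. (P || !T || R) — !T is true.
  16. (!Q || R || T) — !Q is true.
  17. (S || !T || !Q) — !T is true.
  18. (!S || !P) — !P is true.
  19. (!R || !P || !S) — !R is true.

P = F  Q = F  R = F  S = T  T = F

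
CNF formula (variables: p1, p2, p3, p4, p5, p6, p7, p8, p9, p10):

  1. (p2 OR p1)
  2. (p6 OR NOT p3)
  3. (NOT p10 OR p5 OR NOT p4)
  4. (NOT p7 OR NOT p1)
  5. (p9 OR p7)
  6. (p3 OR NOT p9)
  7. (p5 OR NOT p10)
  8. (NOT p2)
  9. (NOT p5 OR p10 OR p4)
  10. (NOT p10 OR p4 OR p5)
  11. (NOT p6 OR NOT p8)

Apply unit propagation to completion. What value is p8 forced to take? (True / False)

(NOT p2) stands alone — p2 = False.
(p2 OR p1) with p2 = False leaves only p1, so p1 = True.
(NOT p1 OR NOT p7): since p1 = True, the clause reduces to (NOT p7). p7 = False.
From (p7 OR p9) and p7 = False: p9 = True.
(NOT p9 OR p3): since p9 = True, the clause reduces to (p3). p3 = True.
In (NOT p3 OR p6), NOT p3 is now false; p6 must hold, so p6 = True.
(NOT p8 OR NOT p6): since p6 = True, the clause reduces to (NOT p8). p8 = False.

False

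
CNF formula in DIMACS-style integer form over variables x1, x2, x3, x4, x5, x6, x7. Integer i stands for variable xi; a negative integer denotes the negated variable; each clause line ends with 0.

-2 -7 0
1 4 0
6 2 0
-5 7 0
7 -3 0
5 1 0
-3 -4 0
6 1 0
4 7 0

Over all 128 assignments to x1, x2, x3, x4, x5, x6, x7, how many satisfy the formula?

Split on x7, then x1.
  x7=T, x1=T: x5 free; 3 ways for (x2,x3,x4,x6) × 2^1 = 6.
  x7=T, x1=F: remaining (x2,x3,x4,x5,x6) ∈ {(F,F,T,T,T)} — 1.
  x7=F, x1=T: remaining (x2,x3,x4,x5,x6) ∈ {(F,F,T,F,T); (T,F,T,F,F); (T,F,T,F,T)} — 3.
  x7=F, x1=F: a clause becomes empty — 0.
Total: 6 + 1 + 3 + 0 = 10.

10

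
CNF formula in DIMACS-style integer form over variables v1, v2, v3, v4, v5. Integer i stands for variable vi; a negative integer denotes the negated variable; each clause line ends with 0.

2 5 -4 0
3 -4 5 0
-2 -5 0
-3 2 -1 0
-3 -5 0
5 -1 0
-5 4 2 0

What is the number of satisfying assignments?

Case analysis on v5 and v2:
  v5=1, v2=1: a clause becomes empty — 0.
  v5=1, v2=0: remaining (v1,v3,v4) ∈ {(0,0,1); (1,0,1)} — 2.
  v5=0, v2=1: remaining (v1,v3,v4) ∈ {(0,0,0); (0,1,0); (0,1,1)} — 3.
  v5=0, v2=0: remaining (v1,v3,v4) ∈ {(0,0,0); (0,1,0)} — 2.
Total: 0 + 2 + 3 + 2 = 7.

7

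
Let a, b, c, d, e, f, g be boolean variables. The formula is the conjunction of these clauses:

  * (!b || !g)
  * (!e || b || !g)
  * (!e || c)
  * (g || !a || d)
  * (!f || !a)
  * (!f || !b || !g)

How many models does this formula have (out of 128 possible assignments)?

42

Split on g, then b.
  g=1, b=1: a clause becomes empty — 0.
  g=1, b=0: c, d free; 3 ways for (a,e,f) × 2^2 = 12.
  g=0, b=1: 15 of the 32 assignments to (a,c,d,e,f) work.
  g=0, b=0: 15 of the 32 assignments to (a,c,d,e,f) work.
Total: 0 + 12 + 15 + 15 = 42.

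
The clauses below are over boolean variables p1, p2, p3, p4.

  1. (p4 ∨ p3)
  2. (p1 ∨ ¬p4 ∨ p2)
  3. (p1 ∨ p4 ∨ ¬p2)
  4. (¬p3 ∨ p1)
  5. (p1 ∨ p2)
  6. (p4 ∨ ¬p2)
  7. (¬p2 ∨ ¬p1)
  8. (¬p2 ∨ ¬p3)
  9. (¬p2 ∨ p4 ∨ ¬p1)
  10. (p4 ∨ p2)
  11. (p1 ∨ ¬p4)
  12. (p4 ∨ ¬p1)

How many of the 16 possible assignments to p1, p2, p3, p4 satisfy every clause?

The models are:
  p1=1 p2=0 p3=0 p4=1
  p1=1 p2=0 p3=1 p4=1
That's 2 in total.

2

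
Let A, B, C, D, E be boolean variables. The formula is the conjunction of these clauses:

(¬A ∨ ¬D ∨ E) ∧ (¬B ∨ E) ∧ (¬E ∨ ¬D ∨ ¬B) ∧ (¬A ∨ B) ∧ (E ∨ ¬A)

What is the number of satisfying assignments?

12

Case analysis on E and A:
  E=1, A=1: remaining (B,C,D) ∈ {(1,0,0); (1,1,0)} — 2.
  E=1, A=0: C free; 3 ways for (B,D) × 2^1 = 6.
  E=0, A=1: a clause becomes empty — 0.
  E=0, A=0: remaining (B,C,D) ∈ {(0,0,0); (0,0,1); (0,1,0); (0,1,1)} — 4.
Total: 2 + 6 + 0 + 4 = 12.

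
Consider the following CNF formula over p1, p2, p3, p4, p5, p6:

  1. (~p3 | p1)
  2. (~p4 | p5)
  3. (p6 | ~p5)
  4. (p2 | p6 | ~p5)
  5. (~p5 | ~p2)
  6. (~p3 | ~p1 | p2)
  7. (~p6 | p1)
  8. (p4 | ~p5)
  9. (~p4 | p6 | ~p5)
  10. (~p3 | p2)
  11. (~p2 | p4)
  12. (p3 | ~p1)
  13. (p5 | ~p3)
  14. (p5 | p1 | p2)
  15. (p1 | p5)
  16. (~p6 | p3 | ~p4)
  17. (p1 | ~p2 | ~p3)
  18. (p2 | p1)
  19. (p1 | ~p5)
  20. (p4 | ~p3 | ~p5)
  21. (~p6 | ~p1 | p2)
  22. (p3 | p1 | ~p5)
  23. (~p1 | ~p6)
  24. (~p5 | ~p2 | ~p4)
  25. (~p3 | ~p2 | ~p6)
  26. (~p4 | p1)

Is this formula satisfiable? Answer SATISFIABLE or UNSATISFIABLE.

p1 = True:
  propagation gives p3=True, p2=True, p5=False; an empty clause results — contradiction.
p1 = False:
  propagation gives p3=False, p6=False, p5=False; an empty clause results — contradiction.
Every branch closes, so no satisfying assignment exists.

UNSATISFIABLE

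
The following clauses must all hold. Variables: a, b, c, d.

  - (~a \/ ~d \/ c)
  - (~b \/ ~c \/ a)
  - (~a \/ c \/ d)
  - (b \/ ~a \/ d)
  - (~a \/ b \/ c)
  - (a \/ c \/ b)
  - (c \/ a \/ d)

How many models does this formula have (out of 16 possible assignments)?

The models are:
  a=0 b=0 c=1 d=0
  a=0 b=0 c=1 d=1
  a=0 b=1 c=0 d=1
  a=1 b=0 c=1 d=1
  a=1 b=1 c=1 d=0
  a=1 b=1 c=1 d=1
Count: 6.

6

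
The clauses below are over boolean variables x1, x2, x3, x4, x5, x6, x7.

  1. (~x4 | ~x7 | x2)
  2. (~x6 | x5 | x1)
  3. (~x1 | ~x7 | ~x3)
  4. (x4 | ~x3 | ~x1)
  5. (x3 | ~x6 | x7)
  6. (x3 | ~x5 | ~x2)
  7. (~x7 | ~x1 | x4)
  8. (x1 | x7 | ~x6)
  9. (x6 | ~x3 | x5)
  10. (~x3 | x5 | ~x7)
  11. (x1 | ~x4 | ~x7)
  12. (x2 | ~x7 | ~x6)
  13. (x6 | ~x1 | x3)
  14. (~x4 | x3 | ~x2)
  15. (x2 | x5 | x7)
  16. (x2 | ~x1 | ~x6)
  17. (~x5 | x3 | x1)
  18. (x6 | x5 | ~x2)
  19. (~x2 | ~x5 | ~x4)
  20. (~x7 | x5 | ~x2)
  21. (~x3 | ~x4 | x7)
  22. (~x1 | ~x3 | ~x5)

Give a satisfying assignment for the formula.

Set x1 = False and propagate.
Branch on x2: take x2 = False.
The remaining clauses are satisfied by x3 = True, x4 = False, x5 = True, x6 = False, x7 = False.

x1 = 0, x2 = 0, x3 = 1, x4 = 0, x5 = 1, x6 = 0, x7 = 0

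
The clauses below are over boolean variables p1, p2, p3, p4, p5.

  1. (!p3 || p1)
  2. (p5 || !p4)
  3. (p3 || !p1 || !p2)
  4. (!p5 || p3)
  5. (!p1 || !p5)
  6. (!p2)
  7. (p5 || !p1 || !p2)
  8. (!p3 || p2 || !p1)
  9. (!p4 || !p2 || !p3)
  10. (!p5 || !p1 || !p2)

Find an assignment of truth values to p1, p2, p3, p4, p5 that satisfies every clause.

p1=True, p2=False, p3=False, p4=False, p5=False

The clause (!p2) is unit: p2 must be False.
Pure literal: p4 appears only negated; assign p4 = False.
Branch on p1: take p1 = True.
  then p5 is forced to False.
  then p3 is forced to False.
Every clause has at least one true literal under this assignment.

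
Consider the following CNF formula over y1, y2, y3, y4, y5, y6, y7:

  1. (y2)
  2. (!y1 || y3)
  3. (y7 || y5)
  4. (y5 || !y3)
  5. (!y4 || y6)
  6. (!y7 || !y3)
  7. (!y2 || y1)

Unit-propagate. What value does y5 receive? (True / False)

Unit clause (y2) sets y2 = True.
In (!y2 || y1), !y2 is now false; y1 must hold, so y1 = True.
(y3 || !y1): since y1 = True, the clause reduces to (y3). y3 = True.
In (y5 || !y3), !y3 is now false; y5 must hold, so y5 = True.

True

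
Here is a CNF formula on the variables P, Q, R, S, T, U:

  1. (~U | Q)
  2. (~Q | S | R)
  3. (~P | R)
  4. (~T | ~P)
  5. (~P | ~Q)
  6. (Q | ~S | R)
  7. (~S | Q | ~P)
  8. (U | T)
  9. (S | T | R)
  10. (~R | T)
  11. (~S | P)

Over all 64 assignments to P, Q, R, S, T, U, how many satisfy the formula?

The models are:
  P=0 Q=0 R=0 S=0 T=1 U=0
  P=0 Q=0 R=1 S=0 T=1 U=0
  P=0 Q=1 R=1 S=0 T=1 U=0
  P=0 Q=1 R=1 S=0 T=1 U=1
That's 4 in total.

4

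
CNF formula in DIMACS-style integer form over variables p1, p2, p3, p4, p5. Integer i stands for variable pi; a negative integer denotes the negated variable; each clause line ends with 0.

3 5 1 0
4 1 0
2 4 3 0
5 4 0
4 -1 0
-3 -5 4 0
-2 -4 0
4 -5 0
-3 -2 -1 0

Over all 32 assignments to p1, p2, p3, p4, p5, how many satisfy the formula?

7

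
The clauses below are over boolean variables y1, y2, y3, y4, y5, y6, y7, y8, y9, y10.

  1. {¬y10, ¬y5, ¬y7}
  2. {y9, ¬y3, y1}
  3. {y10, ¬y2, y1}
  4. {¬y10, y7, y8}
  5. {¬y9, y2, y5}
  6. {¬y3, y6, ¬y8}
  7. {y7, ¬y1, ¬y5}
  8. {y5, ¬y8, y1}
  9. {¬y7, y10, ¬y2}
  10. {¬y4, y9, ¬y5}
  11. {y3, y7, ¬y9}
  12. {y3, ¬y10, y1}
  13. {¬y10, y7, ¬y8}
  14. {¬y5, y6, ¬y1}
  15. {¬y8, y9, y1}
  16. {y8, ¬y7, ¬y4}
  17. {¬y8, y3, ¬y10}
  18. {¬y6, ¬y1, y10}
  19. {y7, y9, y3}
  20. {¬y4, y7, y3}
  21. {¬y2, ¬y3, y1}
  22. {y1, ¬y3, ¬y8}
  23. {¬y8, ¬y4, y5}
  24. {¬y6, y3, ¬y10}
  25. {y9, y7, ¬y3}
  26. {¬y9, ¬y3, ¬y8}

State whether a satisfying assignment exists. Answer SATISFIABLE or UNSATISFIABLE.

SATISFIABLE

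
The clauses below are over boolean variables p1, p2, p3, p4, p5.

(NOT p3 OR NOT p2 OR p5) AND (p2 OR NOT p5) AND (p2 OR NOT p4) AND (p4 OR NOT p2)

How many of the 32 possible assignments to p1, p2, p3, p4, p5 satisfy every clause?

10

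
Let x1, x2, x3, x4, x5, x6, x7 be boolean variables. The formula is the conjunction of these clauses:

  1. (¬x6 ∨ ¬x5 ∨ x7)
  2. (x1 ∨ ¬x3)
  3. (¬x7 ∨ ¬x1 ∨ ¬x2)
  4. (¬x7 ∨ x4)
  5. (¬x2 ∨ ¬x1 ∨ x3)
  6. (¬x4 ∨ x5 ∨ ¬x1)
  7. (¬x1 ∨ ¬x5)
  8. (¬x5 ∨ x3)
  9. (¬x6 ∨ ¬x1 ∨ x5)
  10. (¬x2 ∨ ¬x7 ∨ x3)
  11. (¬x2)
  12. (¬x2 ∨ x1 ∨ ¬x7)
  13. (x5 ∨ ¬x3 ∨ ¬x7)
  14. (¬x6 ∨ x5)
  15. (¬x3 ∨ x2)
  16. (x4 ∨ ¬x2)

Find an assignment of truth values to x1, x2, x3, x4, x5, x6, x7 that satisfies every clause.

x1=F, x2=F, x3=F, x4=T, x5=F, x6=F, x7=F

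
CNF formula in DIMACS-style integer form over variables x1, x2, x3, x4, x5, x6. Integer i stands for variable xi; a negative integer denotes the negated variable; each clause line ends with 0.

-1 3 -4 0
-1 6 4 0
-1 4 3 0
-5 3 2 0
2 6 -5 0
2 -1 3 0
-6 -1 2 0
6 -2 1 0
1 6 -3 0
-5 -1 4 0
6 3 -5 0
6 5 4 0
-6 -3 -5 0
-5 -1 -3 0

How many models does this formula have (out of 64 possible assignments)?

15

Split on x1, then x3.
  x1=T, x3=T: remaining (x2,x4,x5,x6) ∈ {(F,T,F,F); (T,F,F,T); (T,T,F,F); (T,T,F,T)} — 4.
  x1=T, x3=F: a clause becomes empty — 0.
  x1=F, x3=T: remaining (x2,x4,x5,x6) ∈ {(F,F,F,T); (F,T,F,T); (T,F,F,T); (T,T,F,T)} — 4.
  x1=F, x3=F: 7 of the 16 assignments to (x2,x4,x5,x6) work.
Total: 4 + 0 + 4 + 7 = 15.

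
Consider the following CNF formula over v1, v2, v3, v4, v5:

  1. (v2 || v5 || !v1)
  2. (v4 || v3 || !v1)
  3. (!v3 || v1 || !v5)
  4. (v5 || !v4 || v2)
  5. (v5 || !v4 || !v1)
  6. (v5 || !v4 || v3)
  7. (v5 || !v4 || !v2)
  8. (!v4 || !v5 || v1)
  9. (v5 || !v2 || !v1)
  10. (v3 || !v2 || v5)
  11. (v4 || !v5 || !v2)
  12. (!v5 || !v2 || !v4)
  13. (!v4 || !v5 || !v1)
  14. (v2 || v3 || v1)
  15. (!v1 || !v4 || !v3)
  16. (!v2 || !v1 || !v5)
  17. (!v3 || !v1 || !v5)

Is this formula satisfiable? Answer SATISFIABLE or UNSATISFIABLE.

SATISFIABLE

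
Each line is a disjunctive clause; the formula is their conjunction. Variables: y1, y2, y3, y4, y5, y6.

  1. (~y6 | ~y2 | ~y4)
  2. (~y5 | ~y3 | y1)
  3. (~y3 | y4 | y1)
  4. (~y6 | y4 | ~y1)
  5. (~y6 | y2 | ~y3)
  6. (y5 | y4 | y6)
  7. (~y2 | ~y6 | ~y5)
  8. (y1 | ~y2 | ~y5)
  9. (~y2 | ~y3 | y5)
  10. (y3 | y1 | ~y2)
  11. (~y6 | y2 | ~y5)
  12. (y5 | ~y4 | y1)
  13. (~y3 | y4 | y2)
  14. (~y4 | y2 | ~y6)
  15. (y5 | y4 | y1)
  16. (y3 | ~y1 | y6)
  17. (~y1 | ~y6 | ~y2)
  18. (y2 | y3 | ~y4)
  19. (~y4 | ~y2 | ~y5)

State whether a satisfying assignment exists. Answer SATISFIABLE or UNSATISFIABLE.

Try y1 = False.
Try y2 = False.
Branch on y3: take y3 = False.
  then y4 is forced to False.
  then y5 is forced to True.
  then y6 is forced to False.
So y1=F, y2=F, y3=F, y4=F, y5=T, y6=F is a satisfying assignment.

SATISFIABLE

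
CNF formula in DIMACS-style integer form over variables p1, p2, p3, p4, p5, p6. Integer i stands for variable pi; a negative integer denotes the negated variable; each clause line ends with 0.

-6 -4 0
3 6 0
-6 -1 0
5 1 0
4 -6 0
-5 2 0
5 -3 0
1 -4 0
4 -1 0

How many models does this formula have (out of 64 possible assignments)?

The models are:
  p1=F p2=T p3=T p4=F p5=T p6=F
  p1=T p2=T p3=T p4=T p5=T p6=F
That's 2 in total.

2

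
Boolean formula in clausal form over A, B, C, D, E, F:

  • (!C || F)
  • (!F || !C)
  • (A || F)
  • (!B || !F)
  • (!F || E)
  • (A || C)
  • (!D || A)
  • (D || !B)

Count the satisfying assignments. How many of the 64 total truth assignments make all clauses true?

8

The models are:
  A=1 B=0 C=0 D=0 E=0 F=0
  A=1 B=0 C=0 D=0 E=1 F=0
  A=1 B=0 C=0 D=0 E=1 F=1
  A=1 B=0 C=0 D=1 E=0 F=0
  A=1 B=0 C=0 D=1 E=1 F=0
  A=1 B=0 C=0 D=1 E=1 F=1
  A=1 B=1 C=0 D=1 E=0 F=0
  A=1 B=1 C=0 D=1 E=1 F=0
Count: 8.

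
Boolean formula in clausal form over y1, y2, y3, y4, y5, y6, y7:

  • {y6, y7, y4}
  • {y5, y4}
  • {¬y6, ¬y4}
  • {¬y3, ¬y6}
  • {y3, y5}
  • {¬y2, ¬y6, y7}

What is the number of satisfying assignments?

Split on y6, then y4.
  y6=1, y4=1: a clause becomes empty — 0.
  y6=1, y4=0: y1 free; 3 ways for (y2,y3,y5,y7) × 2^1 = 6.
  y6=0, y4=1: y1, y2, y7 free; 3 ways for (y3,y5) × 2^3 = 24.
  y6=0, y4=0: forces y5=1; y7=1; y1, y2, y3 free → 2^3 = 8.
Total: 0 + 6 + 24 + 8 = 38.

38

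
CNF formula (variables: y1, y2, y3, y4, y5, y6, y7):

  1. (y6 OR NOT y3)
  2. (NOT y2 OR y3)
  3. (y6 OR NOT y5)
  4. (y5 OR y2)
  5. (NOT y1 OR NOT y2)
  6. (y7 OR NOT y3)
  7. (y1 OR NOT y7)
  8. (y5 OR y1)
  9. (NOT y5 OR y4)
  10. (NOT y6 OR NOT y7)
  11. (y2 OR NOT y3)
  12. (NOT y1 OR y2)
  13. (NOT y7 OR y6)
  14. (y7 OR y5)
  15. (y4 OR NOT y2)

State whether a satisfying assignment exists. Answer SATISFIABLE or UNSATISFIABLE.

SATISFIABLE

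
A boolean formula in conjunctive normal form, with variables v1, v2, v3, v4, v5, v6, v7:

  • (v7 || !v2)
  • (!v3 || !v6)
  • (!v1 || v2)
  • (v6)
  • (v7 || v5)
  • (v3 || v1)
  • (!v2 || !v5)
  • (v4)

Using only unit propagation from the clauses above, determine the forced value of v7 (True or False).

True

Unit clause (v6) sets v6 = True.
From (!v6 || !v3) and v6 = True: v3 = False.
(v3 || v1): since v3 = False, the clause reduces to (v1). v1 = True.
In (v2 || !v1), !v1 is now false; v2 must hold, so v2 = True.
(v7 || !v2) with v2 = True leaves only v7, so v7 = True.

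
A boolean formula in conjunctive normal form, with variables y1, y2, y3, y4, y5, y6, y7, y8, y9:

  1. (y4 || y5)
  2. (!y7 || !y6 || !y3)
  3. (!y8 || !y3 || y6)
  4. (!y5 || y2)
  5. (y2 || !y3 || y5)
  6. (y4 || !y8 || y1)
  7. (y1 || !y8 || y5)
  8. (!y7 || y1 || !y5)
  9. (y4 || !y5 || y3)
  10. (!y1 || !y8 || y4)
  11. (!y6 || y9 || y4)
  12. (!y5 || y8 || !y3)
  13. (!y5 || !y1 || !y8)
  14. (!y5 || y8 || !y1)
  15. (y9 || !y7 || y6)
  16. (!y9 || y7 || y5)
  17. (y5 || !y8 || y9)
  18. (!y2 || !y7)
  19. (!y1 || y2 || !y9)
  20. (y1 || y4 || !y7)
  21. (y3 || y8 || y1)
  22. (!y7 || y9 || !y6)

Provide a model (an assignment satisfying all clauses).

Pure literal: y4 appears only positively; assign y4 = True.
Set y1 = False and propagate.
For the remaining variables, y2 = True, y3 = False, y5 = True, y6 = False, y7 = False, y8 = True, y9 = True works.
Every clause has at least one true literal under this assignment.
Check each clause:
  1. (y5 || y4) — y4 is true.
  2. (!y7 || !y3 || !y6) — !y7 is true.
  3. (!y3 || !y8 || y6) — !y3 is true.
  4. (y2 || !y5) — y2 is true.
  5. (!y3 || y2 || y5) — !y3 is true.
  6. (y1 || y4 || !y8) — y4 is true.
  7. (y5 || !y8 || y1) — y5 is true.
  8. (!y5 || y1 || !y7) — !y7 is true.
  9. (!y5 || y3 || y4) — y4 is true.
  10. (!y8 || !y1 || y4) — y4 is true.
  11. (y9 || !y6 || y4) — y9 is true.
  12. (!y3 || !y5 || y8) — y8 is true.
  13. (!y8 || !y1 || !y5) — !y1 is true.
  14. (y8 || !y1 || !y5) — y8 is true.
  15. (y9 || !y7 || y6) — !y7 is true.
  16. (!y9 || y7 || y5) — y5 is true.
  17. (y9 || !y8 || y5) — y9 is true.
  18. (!y2 || !y7) — !y7 is true.
  19. (y2 || !y9 || !y1) — y2 is true.
  20. (y1 || y4 || !y7) — !y7 is true.
  21. (y3 || y8 || y1) — y8 is true.
  22. (y9 || !y7 || !y6) — !y7 is true.

y1 = False, y2 = True, y3 = False, y4 = True, y5 = True, y6 = False, y7 = False, y8 = True, y9 = True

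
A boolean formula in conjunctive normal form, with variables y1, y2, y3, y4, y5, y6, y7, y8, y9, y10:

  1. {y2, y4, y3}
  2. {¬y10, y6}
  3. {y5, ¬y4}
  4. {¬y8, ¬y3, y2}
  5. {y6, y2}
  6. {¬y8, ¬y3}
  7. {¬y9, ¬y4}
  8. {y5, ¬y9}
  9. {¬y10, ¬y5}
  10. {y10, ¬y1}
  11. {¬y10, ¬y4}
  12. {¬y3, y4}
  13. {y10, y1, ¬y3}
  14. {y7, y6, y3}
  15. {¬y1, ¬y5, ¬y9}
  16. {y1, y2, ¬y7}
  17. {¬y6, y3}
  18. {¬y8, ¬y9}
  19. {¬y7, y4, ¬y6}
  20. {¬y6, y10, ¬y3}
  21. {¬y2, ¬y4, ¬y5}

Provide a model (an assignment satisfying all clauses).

y1=F  y2=T  y3=F  y4=F  y5=T  y6=F  y7=T  y8=T  y9=F  y10=F

Check each clause:
  1. {y2, y3, y4} — y2 is true.
  2. {¬y10, y6} — ¬y10 is true.
  3. {¬y4, y5} — ¬y4 is true.
  4. {¬y3, y2, ¬y8} — y2 is true.
  5. {y6, y2} — y2 is true.
  6. {¬y3, ¬y8} — ¬y3 is true.
  7. {¬y9, ¬y4} — ¬y4 is true.
  8. {¬y9, y5} — y5 is true.
  9. {¬y10, ¬y5} — ¬y10 is true.
  10. {y10, ¬y1} — ¬y1 is true.
  11. {¬y10, ¬y4} — ¬y4 is true.
  12. {¬y3, y4} — ¬y3 is true.
  13. {¬y3, y10, y1} — ¬y3 is true.
  14. {y3, y7, y6} — y7 is true.
  15. {¬y5, ¬y1, ¬y9} — ¬y1 is true.
  16. {y1, y2, ¬y7} — y2 is true.
  17. {y3, ¬y6} — ¬y6 is true.
  18. {¬y9, ¬y8} — ¬y9 is true.
  19. {¬y7, ¬y6, y4} — ¬y6 is true.
  20. {¬y6, y10, ¬y3} — ¬y6 is true.
  21. {¬y4, ¬y5, ¬y2} — ¬y4 is true.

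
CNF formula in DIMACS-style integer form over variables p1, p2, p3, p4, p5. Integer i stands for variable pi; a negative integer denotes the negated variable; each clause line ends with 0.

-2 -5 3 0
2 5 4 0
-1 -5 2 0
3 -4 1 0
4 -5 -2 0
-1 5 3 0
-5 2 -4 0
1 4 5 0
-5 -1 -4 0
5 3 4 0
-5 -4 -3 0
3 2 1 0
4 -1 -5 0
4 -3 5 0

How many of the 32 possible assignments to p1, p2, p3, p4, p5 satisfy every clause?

5

Satisfying assignments:
  p1=0 p2=0 p3=1 p4=0 p5=1
  p1=0 p2=0 p3=1 p4=1 p5=0
  p1=0 p2=1 p3=1 p4=1 p5=0
  p1=1 p2=0 p3=1 p4=1 p5=0
  p1=1 p2=1 p3=1 p4=1 p5=0
That's 5 in total.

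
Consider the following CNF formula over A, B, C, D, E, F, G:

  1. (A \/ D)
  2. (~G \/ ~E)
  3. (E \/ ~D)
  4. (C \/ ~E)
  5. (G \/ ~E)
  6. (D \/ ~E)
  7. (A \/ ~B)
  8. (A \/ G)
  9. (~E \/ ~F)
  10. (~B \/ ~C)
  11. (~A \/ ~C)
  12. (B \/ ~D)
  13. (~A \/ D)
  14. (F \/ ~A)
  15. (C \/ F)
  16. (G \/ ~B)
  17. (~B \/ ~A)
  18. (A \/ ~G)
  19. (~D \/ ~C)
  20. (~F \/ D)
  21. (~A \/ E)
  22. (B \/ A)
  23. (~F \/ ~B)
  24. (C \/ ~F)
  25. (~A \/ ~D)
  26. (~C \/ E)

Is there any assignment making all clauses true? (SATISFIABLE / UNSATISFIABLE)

UNSATISFIABLE

A = True:
  propagation gives C=False, E=False; an empty clause results — contradiction.
A = False:
  propagation gives D=True, E=True, G=False; an empty clause results — contradiction.
Every branch closes, so no satisfying assignment exists.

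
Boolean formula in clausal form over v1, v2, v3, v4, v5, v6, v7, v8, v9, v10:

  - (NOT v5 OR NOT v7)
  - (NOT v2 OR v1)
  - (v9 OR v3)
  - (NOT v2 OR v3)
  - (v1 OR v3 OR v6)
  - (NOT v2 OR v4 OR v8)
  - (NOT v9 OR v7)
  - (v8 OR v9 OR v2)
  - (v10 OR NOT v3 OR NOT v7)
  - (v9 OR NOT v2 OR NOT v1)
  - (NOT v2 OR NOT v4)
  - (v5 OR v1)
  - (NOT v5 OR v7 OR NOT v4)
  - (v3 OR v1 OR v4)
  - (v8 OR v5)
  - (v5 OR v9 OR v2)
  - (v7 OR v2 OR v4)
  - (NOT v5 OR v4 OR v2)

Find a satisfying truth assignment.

v1 = T, v2 = F, v3 = F, v4 = F, v5 = F, v6 = T, v7 = T, v8 = T, v9 = T, v10 = F

Check each clause:
  1. (NOT v5 OR NOT v7) — NOT v5 is true.
  2. (NOT v2 OR v1) — v1 is true.
  3. (v3 OR v9) — v9 is true.
  4. (NOT v2 OR v3) — NOT v2 is true.
  5. (v6 OR v3 OR v1) — v1 is true.
  6. (v4 OR NOT v2 OR v8) — v8 is true.
  7. (NOT v9 OR v7) — v7 is true.
  8. (v8 OR v2 OR v9) — v8 is true.
  9. (v10 OR NOT v7 OR NOT v3) — NOT v3 is true.
  10. (NOT v1 OR v9 OR NOT v2) — v9 is true.
  11. (NOT v4 OR NOT v2) — NOT v4 is true.
  12. (v5 OR v1) — v1 is true.
  13. (v7 OR NOT v4 OR NOT v5) — NOT v5 is true.
  14. (v4 OR v1 OR v3) — v1 is true.
  15. (v8 OR v5) — v8 is true.
  16. (v2 OR v5 OR v9) — v9 is true.
  17. (v4 OR v2 OR v7) — v7 is true.
  18. (NOT v5 OR v4 OR v2) — NOT v5 is true.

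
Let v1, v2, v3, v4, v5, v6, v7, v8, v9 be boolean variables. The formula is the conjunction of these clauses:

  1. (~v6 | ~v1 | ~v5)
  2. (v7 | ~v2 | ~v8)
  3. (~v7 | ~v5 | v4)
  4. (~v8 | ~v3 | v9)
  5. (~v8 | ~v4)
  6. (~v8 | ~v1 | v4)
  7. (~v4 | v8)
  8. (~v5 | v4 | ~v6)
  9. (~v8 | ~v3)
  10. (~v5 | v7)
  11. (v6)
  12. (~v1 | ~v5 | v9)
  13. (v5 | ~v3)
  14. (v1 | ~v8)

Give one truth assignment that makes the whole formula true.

v1=True, v2=True, v3=False, v4=False, v5=False, v6=True, v7=False, v8=False, v9=False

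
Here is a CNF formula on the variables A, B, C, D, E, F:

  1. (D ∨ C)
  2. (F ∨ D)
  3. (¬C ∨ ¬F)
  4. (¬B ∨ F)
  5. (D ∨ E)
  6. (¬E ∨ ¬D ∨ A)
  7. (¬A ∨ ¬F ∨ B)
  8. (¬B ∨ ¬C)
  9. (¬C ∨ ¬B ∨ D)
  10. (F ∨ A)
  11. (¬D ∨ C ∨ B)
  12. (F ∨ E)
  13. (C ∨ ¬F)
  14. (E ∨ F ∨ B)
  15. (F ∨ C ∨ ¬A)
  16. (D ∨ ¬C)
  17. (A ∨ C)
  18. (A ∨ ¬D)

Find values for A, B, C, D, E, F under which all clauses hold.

Set A = True and propagate.
Try B = False.
  then F is forced to False.
  then D is forced to True.
  then C is forced to True.
  then E is forced to True.

A=1, B=0, C=1, D=1, E=1, F=0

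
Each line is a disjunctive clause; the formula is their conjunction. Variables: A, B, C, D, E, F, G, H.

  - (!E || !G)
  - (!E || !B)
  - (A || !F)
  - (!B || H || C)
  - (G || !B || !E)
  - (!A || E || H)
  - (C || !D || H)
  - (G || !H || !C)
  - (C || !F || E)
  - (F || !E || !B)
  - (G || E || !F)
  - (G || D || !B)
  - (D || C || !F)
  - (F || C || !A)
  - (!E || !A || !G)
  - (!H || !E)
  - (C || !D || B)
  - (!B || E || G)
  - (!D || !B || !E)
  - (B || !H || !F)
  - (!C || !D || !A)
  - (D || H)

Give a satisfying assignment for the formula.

A=False  B=True  C=True  D=False  E=False  F=False  G=True  H=True

Check each clause:
  1. (!E || !G) — !E is true.
  2. (!B || !E) — !E is true.
  3. (A || !F) — !F is true.
  4. (!B || C || H) — H is true.
  5. (!E || G || !B) — !E is true.
  6. (E || H || !A) — H is true.
  7. (C || !D || H) — H is true.
  8. (!C || !H || G) — G is true.
  9. (E || !F || C) — !F is true.
  10. (!E || F || !B) — !E is true.
  11. (G || !F || E) — !F is true.
  12. (!B || G || D) — G is true.
  13. (C || !F || D) — !F is true.
  14. (!A || C || F) — C is true.
  15. (!E || !G || !A) — !E is true.
  16. (!H || !E) — !E is true.
  17. (!D || C || B) — B is true.
  18. (!B || E || G) — G is true.
  19. (!B || !D || !E) — !E is true.
  20. (!F || !H || B) — B is true.
  21. (!D || !C || !A) — !D is true.
  22. (D || H) — H is true.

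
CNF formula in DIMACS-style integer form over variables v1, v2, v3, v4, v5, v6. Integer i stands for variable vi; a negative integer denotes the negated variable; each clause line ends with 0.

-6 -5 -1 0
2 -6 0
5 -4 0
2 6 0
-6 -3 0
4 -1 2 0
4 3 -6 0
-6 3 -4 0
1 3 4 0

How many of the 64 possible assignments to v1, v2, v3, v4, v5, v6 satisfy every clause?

Split on v6, then v4.
  v6=1, v4=1: a clause becomes empty — 0.
  v6=1, v4=0: a clause becomes empty — 0.
  v6=0, v4=1: remaining (v1,v2,v3,v5) ∈ {(0,1,0,1); (0,1,1,1); (1,1,0,1); (1,1,1,1)} — 4.
  v6=0, v4=0: v5 free; 3 ways for (v1,v2,v3) × 2^1 = 6.
Total: 0 + 0 + 4 + 6 = 10.

10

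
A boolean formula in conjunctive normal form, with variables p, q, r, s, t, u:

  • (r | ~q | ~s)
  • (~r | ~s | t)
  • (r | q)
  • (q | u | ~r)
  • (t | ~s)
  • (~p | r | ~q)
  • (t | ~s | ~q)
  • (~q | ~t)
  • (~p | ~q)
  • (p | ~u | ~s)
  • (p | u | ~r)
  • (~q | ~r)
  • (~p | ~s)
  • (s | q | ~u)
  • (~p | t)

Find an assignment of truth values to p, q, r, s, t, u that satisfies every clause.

Branch on p: take p = False.
Set q = True and propagate.
  then t is forced to False.
  then s is forced to False.
  then r is forced to False.
u is now unconstrained; take u = True.

p = 0, q = 1, r = 0, s = 0, t = 0, u = 1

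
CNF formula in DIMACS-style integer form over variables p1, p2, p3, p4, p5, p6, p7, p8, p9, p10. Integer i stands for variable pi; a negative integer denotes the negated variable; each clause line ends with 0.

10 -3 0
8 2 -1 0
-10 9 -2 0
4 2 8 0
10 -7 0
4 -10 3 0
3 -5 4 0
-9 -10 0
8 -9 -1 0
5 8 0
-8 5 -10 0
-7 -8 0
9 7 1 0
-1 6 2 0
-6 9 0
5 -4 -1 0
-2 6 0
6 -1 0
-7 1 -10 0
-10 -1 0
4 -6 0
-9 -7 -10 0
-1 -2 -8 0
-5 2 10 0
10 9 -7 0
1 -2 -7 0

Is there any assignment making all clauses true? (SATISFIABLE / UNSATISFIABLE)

Branch on p1: take p1 = False.
The remaining clauses are satisfied by p2 = False, p3 = False, p4 = True, p5 = False, p6 = False, p7 = False, p8 = True, p9 = True, p10 = False.
So p1=False, p2=False, p3=False, p4=True, p5=False, p6=False, p7=False, p8=True, p9=True, p10=False is a satisfying assignment.

SATISFIABLE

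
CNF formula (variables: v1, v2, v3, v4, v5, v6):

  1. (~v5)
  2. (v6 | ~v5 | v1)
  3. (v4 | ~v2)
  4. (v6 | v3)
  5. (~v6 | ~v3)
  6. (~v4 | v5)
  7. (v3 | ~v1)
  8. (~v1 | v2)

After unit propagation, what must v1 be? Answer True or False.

Unit clause (~v5) sets v5 = False.
In (v5 | ~v4), v5 is now false; ~v4 must hold, so v4 = False.
From (v4 | ~v2) and v4 = False: v2 = False.
From (v2 | ~v1) and v2 = False: v1 = False.

False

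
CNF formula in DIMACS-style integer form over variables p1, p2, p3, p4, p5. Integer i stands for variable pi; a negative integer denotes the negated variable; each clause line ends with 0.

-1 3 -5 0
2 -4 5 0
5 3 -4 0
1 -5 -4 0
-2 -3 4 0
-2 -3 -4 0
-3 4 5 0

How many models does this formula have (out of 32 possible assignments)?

Split on p4, then p3.
  p4=1, p3=1: remaining (p1,p2,p5) ∈ {(1,0,1)} — 1.
  p4=1, p3=0: a clause becomes empty — 0.
  p4=0, p3=1: remaining (p1,p2,p5) ∈ {(0,0,1); (1,0,1)} — 2.
  p4=0, p3=0: p2 free; 3 ways for (p1,p5) × 2^1 = 6.
Total: 1 + 0 + 2 + 6 = 9.

9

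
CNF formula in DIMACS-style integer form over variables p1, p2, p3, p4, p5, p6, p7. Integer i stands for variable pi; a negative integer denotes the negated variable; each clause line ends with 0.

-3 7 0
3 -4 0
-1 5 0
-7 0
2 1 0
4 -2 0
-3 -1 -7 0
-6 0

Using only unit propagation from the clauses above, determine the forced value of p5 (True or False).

True

(NOT p7) stands alone — p7 = False.
From (p7 OR NOT p3) and p7 = False: p3 = False.
From (p3 OR NOT p4) and p3 = False: p4 = False.
From (NOT p2 OR p4) and p4 = False: p2 = False.
In (p2 OR p1), p2 is now false; p1 must hold, so p1 = True.
(NOT p1 OR p5): since p1 = True, the clause reduces to (p5). p5 = True.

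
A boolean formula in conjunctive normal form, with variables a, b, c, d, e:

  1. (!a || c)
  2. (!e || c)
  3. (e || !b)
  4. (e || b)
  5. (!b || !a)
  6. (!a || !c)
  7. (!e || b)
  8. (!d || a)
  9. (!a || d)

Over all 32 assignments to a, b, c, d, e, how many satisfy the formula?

1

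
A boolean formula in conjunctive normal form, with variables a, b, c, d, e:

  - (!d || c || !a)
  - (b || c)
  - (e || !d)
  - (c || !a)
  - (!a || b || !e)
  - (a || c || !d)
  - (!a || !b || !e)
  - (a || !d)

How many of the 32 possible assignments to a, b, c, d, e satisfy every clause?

8

Case analysis on a and c:
  a=1, c=1: remaining (b,d,e) ∈ {(0,0,0); (1,0,0)} — 2.
  a=1, c=0: a clause becomes empty — 0.
  a=0, c=1: remaining (b,d,e) ∈ {(0,0,0); (0,0,1); (1,0,0); (1,0,1)} — 4.
  a=0, c=0: remaining (b,d,e) ∈ {(1,0,0); (1,0,1)} — 2.
Total: 2 + 0 + 4 + 2 = 8.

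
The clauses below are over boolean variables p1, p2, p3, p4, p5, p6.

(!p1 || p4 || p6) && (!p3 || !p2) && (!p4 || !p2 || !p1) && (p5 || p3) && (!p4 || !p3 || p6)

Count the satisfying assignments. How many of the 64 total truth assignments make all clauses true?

22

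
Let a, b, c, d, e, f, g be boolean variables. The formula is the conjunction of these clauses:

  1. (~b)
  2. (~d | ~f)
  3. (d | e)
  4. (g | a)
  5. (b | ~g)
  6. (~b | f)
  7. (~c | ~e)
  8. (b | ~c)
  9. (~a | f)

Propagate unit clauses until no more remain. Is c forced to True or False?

(~b) stands alone — b = False.
(~g | b) with b = False leaves only ~g, so g = False.
(g | a): since g = False, the clause reduces to (a). a = True.
(~c | b): since b = False, the clause reduces to (~c). c = False.

False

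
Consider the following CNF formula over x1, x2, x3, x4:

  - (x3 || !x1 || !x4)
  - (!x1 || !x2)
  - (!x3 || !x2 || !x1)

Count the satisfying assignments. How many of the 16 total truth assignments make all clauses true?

Split on x1, then x2.
  x1=1, x2=1: a clause becomes empty — 0.
  x1=1, x2=0: remaining (x3,x4) ∈ {(0,0); (1,0); (1,1)} — 3.
  x1=0, x2=1: remaining (x3,x4) ∈ {(0,0); (0,1); (1,0); (1,1)} — 4.
  x1=0, x2=0: remaining (x3,x4) ∈ {(0,0); (0,1); (1,0); (1,1)} — 4.
Total: 0 + 3 + 4 + 4 = 11.

11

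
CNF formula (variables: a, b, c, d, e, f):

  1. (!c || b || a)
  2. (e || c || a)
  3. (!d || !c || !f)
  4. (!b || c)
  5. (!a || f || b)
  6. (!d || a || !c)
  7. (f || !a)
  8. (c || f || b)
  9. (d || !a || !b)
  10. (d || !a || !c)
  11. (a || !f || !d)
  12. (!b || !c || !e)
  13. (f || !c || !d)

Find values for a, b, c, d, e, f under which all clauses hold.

Set a = False and propagate.
For the remaining variables, b = True, c = True, d = False, e = False, f = True works.
Check each clause:
  1. (a || !c || b) — b is true.
  2. (c || a || e) — c is true.
  3. (!d || !c || !f) — !d is true.
  4. (!b || c) — c is true.
  5. (f || b || !a) — b is true.
  6. (a || !c || !d) — !d is true.
  7. (!a || f) — f is true.
  8. (c || b || f) — b is true.
  9. (d || !a || !b) — !a is true.
  10. (!a || d || !c) — !a is true.
  11. (!f || !d || a) — !d is true.
  12. (!e || !c || !b) — !e is true.
  13. (!c || f || !d) — !d is true.

a = False, b = True, c = True, d = False, e = False, f = True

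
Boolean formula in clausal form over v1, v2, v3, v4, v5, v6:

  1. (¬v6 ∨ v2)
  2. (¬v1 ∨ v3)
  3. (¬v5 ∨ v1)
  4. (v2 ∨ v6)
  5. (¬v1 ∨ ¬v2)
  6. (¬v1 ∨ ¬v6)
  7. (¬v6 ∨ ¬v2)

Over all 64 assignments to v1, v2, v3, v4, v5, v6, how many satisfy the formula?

4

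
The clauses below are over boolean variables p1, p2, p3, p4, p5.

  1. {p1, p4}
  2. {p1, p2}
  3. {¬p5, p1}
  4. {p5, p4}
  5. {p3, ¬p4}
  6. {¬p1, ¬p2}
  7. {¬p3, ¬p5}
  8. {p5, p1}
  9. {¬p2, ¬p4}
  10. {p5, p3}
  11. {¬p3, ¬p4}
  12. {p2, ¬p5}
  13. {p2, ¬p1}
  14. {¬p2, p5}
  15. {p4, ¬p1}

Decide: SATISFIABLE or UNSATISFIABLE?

p1 = True:
  propagation gives p2=False; an empty clause results — contradiction.
p1 = False:
  propagation gives p4=True, p2=True; an empty clause results — contradiction.
Every branch closes, so no satisfying assignment exists.

UNSATISFIABLE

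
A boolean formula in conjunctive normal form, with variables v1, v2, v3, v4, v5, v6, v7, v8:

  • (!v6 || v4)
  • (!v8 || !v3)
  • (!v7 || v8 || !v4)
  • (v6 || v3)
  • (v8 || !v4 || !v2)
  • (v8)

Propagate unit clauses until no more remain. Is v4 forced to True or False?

(v8) stands alone — v8 = True.
From (!v3 || !v8) and v8 = True: v3 = False.
(v6 || v3) with v3 = False leaves only v6, so v6 = True.
(!v6 || v4): since v6 = True, the clause reduces to (v4). v4 = True.

True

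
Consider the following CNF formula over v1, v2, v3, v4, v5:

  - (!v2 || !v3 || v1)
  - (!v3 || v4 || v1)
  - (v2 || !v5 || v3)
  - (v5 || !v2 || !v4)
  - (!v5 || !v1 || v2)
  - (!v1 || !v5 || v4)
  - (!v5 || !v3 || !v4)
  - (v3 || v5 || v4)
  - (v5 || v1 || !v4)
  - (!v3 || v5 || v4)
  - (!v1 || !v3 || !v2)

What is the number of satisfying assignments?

The models are:
  v1=0 v2=1 v3=0 v4=0 v5=1
  v1=0 v2=1 v3=0 v4=1 v5=1
  v1=1 v2=0 v3=0 v4=1 v5=0
  v1=1 v2=0 v3=1 v4=1 v5=0
  v1=1 v2=1 v3=0 v4=1 v5=1
That's 5 in total.

5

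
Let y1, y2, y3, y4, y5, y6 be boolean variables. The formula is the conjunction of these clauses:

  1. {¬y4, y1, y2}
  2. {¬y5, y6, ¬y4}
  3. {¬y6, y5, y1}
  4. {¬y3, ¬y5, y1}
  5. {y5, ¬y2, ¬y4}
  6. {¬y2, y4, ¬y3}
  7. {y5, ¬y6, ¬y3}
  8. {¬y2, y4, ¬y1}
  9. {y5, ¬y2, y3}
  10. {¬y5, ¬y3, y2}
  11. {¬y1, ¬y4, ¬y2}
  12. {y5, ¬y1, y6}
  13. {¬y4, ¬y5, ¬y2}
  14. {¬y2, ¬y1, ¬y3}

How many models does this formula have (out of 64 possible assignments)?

Split on y2, then y5.
  y2=T, y5=T: remaining (y1,y3,y4,y6) ∈ {(F,F,F,F); (F,F,F,T)} — 2.
  y2=T, y5=F: a clause becomes empty — 0.
  y2=F, y5=T: 5 of the 16 assignments to (y1,y3,y4,y6) work.
  y2=F, y5=F: remaining (y1,y3,y4,y6) ∈ {(F,F,F,F); (F,T,F,F); (T,F,F,T); (T,F,T,T)} — 4.
Total: 2 + 0 + 5 + 4 = 11.

11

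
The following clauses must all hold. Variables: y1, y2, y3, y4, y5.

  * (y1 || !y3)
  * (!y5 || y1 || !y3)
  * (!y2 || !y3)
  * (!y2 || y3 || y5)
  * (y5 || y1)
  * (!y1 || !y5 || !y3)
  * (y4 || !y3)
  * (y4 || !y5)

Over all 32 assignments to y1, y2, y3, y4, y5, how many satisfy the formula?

7

The models are:
  y1=0 y2=0 y3=0 y4=1 y5=1
  y1=0 y2=1 y3=0 y4=1 y5=1
  y1=1 y2=0 y3=0 y4=0 y5=0
  y1=1 y2=0 y3=0 y4=1 y5=0
  y1=1 y2=0 y3=0 y4=1 y5=1
  y1=1 y2=0 y3=1 y4=1 y5=0
  y1=1 y2=1 y3=0 y4=1 y5=1
Count: 7.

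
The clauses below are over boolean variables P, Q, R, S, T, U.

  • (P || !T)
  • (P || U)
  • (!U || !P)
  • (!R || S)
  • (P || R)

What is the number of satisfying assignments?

Split on P, then R.
  P=1, R=1: remaining (Q,S,T,U) ∈ {(0,1,0,0); (0,1,1,0); (1,1,0,0); (1,1,1,0)} — 4.
  P=1, R=0: forces U=0; Q, S, T free → 2^3 = 8.
  P=0, R=1: remaining (Q,S,T,U) ∈ {(0,1,0,1); (1,1,0,1)} — 2.
  P=0, R=0: a clause becomes empty — 0.
Total: 4 + 8 + 2 + 0 = 14.

14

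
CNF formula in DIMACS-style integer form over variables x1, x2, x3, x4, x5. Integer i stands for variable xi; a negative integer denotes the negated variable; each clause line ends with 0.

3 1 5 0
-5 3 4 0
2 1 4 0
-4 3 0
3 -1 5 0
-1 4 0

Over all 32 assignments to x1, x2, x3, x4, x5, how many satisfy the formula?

10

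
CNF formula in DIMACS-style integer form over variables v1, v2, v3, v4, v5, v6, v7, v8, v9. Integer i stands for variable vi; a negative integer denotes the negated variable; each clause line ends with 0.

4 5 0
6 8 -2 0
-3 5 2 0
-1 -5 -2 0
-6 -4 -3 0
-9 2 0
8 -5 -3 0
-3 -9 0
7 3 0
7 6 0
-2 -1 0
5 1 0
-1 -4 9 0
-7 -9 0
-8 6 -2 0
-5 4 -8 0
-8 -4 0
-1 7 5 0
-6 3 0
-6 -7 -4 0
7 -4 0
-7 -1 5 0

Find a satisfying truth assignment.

v1=True  v2=False  v3=False  v4=False  v5=True  v6=False  v7=True  v8=False  v9=False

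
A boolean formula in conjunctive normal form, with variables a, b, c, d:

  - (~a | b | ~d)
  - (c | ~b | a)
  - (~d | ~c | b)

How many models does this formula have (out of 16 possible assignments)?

Case analysis on b and a:
  b=T, a=T: remaining (c,d) ∈ {(F,F); (F,T); (T,F); (T,T)} — 4.
  b=T, a=F: remaining (c,d) ∈ {(T,F); (T,T)} — 2.
  b=F, a=T: remaining (c,d) ∈ {(F,F); (T,F)} — 2.
  b=F, a=F: remaining (c,d) ∈ {(F,F); (F,T); (T,F)} — 3.
Total: 4 + 2 + 2 + 3 = 11.

11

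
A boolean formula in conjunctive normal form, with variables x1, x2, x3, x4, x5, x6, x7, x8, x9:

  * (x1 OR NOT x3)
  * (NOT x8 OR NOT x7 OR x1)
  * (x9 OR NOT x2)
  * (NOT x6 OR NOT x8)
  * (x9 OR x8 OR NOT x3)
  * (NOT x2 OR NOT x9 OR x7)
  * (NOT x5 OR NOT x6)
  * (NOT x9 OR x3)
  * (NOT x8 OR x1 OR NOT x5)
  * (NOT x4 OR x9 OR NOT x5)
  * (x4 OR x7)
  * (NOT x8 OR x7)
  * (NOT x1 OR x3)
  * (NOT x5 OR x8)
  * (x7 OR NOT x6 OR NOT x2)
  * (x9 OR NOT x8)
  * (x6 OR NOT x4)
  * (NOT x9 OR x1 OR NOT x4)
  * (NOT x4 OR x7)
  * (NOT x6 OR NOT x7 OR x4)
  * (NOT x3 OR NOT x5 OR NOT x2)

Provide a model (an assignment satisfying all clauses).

x1 = True, x2 = False, x3 = True, x4 = False, x5 = True, x6 = False, x7 = True, x8 = True, x9 = True

x2 occurs only negated in the remaining clauses — set x2 = False.
Set x1 = True and propagate.
  then x3 is forced to True.
Set x4 = False and propagate.
  then x7 is forced to True.
  then x6 is forced to False.
Try x5 = True.
  then x8 is forced to True.
  then x9 is forced to True.
Every clause has at least one true literal under this assignment.
Check each clause:
  1. (NOT x3 OR x1) — x1 is true.
  2. (NOT x7 OR x1 OR NOT x8) — x1 is true.
  3. (x9 OR NOT x2) — x9 is true.
  4. (NOT x8 OR NOT x6) — NOT x6 is true.
  5. (NOT x3 OR x8 OR x9) — x8 is true.
  6. (NOT x2 OR NOT x9 OR x7) — x7 is true.
  7. (NOT x5 OR NOT x6) — NOT x6 is true.
  8. (x3 OR NOT x9) — x3 is true.
  9. (NOT x5 OR x1 OR NOT x8) — x1 is true.
  10. (NOT x5 OR NOT x4 OR x9) — x9 is true.
  11. (x7 OR x4) — x7 is true.
  12. (NOT x8 OR x7) — x7 is true.
  13. (NOT x1 OR x3) — x3 is true.
  14. (NOT x5 OR x8) — x8 is true.
  15. (NOT x6 OR NOT x2 OR x7) — NOT x6 is true.
  16. (x9 OR NOT x8) — x9 is true.
  17. (NOT x4 OR x6) — NOT x4 is true.
  18. (NOT x4 OR x1 OR NOT x9) — x1 is true.
  19. (x7 OR NOT x4) — NOT x4 is true.
  20. (NOT x7 OR NOT x6 OR x4) — NOT x6 is true.
  21. (NOT x3 OR NOT x5 OR NOT x2) — NOT x2 is true.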